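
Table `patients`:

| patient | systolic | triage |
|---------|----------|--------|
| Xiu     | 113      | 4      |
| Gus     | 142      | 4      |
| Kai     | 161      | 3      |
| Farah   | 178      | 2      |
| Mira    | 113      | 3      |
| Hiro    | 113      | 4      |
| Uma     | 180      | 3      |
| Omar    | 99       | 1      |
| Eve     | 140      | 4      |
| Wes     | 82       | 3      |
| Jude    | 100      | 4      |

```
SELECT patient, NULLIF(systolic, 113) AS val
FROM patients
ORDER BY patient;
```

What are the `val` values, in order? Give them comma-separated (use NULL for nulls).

140, 178, 142, NULL, 100, 161, NULL, 99, 180, 82, NULL

patient=Eve: systolic=140 vs 113: differ → 140
patient=Farah: systolic=178 vs 113: differ → 178
patient=Gus: systolic=142 vs 113: differ → 142
patient=Hiro: systolic=113 vs 113: equal → NULL
patient=Jude: systolic=100 vs 113: differ → 100
patient=Kai: systolic=161 vs 113: differ → 161
patient=Mira: systolic=113 vs 113: equal → NULL
patient=Omar: systolic=99 vs 113: differ → 99
patient=Uma: systolic=180 vs 113: differ → 180
patient=Wes: systolic=82 vs 113: differ → 82
patient=Xiu: systolic=113 vs 113: equal → NULL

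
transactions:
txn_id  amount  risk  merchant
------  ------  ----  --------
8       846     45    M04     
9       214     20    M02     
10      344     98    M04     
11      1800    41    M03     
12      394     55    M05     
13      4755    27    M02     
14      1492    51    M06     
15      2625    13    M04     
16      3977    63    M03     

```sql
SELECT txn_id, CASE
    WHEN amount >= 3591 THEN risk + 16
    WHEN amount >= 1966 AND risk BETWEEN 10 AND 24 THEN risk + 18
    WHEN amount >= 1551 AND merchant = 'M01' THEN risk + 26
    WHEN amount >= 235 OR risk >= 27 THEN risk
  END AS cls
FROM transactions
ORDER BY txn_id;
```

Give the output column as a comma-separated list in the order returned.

45, NULL, 98, 41, 55, 43, 51, 31, 79

txn_id=8: amount >= 235 OR risk >= 27 → 45
txn_id=9: (no match → NULL) → NULL
txn_id=10: amount >= 235 OR risk >= 27 → 98
txn_id=11: amount >= 235 OR risk >= 27 → 41
txn_id=12: amount >= 235 OR risk >= 27 → 55
txn_id=13: amount >= 3591 → 43
txn_id=14: amount >= 235 OR risk >= 27 → 51
txn_id=15: amount >= 1966 AND risk BETWEEN 10 AND 24 → 31
txn_id=16: amount >= 3591 → 79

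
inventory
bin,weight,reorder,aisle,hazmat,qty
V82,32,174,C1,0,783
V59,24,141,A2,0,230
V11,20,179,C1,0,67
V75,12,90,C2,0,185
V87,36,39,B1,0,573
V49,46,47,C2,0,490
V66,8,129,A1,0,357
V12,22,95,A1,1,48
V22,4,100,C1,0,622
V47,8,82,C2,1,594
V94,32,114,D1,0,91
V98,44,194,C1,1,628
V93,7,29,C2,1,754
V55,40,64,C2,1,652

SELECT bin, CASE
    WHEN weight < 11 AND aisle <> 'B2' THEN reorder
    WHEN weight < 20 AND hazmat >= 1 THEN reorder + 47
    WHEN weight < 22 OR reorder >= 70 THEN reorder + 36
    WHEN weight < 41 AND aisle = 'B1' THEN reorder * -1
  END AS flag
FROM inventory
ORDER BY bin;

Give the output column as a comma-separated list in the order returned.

215, 131, 100, 82, NULL, NULL, 177, 129, 126, 210, -39, 29, 150, 230

bin=V11: weight < 22 OR reorder >= 70 → 215
bin=V12: weight < 22 OR reorder >= 70 → 131
bin=V22: weight < 11 AND aisle <> 'B2' → 100
bin=V47: weight < 11 AND aisle <> 'B2' → 82
bin=V49: (no match → NULL) → NULL
bin=V55: (no match → NULL) → NULL
bin=V59: weight < 22 OR reorder >= 70 → 177
bin=V66: weight < 11 AND aisle <> 'B2' → 129
bin=V75: weight < 22 OR reorder >= 70 → 126
bin=V82: weight < 22 OR reorder >= 70 → 210
bin=V87: weight < 41 AND aisle = 'B1' → -39
bin=V93: weight < 11 AND aisle <> 'B2' → 29
bin=V94: weight < 22 OR reorder >= 70 → 150
bin=V98: weight < 22 OR reorder >= 70 → 230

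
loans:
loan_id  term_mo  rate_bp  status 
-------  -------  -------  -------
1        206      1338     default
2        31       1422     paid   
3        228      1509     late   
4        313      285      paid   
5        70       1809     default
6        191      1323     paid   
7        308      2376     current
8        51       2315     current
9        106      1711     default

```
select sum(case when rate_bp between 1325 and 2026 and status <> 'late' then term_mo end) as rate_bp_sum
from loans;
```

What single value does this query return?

loan_id=1: ✓ → 206
loan_id=2: ✓ → 31
loan_id=3: ✗
loan_id=4: ✗
loan_id=5: ✓ → 70
loan_id=6: ✗
loan_id=7: ✗
loan_id=8: ✗
loan_id=9: ✓ → 106
rate_bp_sum = 206 + 31 + 70 + 106 = 413

413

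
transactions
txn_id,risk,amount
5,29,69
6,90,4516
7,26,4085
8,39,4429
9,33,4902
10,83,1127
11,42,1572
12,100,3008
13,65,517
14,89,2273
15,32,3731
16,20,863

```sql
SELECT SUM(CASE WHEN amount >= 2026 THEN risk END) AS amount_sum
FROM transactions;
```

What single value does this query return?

409

txn_id=5: ✗
txn_id=6: ✓ → 90
txn_id=7: ✓ → 26
txn_id=8: ✓ → 39
txn_id=9: ✓ → 33
txn_id=10: ✗
txn_id=11: ✗
txn_id=12: ✓ → 100
txn_id=13: ✗
txn_id=14: ✓ → 89
txn_id=15: ✓ → 32
txn_id=16: ✗
amount_sum = 90 + 26 + 39 + 33 + 100 + 89 + 32 = 409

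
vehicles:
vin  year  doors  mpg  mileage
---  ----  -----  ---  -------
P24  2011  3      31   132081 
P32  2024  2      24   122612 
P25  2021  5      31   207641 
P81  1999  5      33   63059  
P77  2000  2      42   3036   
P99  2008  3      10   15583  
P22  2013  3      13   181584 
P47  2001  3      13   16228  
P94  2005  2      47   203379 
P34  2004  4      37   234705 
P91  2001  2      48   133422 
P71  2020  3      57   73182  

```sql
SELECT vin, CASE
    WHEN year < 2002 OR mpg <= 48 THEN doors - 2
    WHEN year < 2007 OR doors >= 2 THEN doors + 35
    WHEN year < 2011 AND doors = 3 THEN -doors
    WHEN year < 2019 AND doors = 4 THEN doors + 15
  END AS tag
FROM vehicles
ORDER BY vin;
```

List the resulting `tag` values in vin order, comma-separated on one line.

1, 1, 3, 0, 2, 1, 38, 0, 3, 0, 0, 1

vin=P22: year < 2002 OR mpg <= 48 → 1
vin=P24: year < 2002 OR mpg <= 48 → 1
vin=P25: year < 2002 OR mpg <= 48 → 3
vin=P32: year < 2002 OR mpg <= 48 → 0
vin=P34: year < 2002 OR mpg <= 48 → 2
vin=P47: year < 2002 OR mpg <= 48 → 1
vin=P71: year < 2007 OR doors >= 2 → 38
vin=P77: year < 2002 OR mpg <= 48 → 0
vin=P81: year < 2002 OR mpg <= 48 → 3
vin=P91: year < 2002 OR mpg <= 48 → 0
vin=P94: year < 2002 OR mpg <= 48 → 0
vin=P99: year < 2002 OR mpg <= 48 → 1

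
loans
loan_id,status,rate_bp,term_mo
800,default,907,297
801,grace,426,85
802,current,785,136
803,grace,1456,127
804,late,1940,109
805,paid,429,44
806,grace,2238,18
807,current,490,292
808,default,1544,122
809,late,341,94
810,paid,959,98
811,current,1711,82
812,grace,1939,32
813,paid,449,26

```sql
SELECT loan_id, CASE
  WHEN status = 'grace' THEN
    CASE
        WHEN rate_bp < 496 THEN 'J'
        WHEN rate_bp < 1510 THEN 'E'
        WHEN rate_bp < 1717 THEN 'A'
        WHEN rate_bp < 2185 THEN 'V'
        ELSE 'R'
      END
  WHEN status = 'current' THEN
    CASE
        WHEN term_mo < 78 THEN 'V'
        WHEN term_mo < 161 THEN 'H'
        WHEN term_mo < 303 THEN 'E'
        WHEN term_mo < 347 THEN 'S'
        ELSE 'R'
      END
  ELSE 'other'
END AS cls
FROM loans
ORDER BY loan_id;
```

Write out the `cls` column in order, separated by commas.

loan_id=800: status='default' → outer ELSE → other
loan_id=801: status='grace' → inner[rate_bp < 496] → J
loan_id=802: status='current' → inner[term_mo < 161] → H
loan_id=803: status='grace' → inner[rate_bp < 1510] → E
loan_id=804: status='late' → outer ELSE → other
loan_id=805: status='paid' → outer ELSE → other
loan_id=806: status='grace' → inner[ELSE] → R
loan_id=807: status='current' → inner[term_mo < 303] → E
loan_id=808: status='default' → outer ELSE → other
loan_id=809: status='late' → outer ELSE → other
loan_id=810: status='paid' → outer ELSE → other
loan_id=811: status='current' → inner[term_mo < 161] → H
loan_id=812: status='grace' → inner[rate_bp < 2185] → V
loan_id=813: status='paid' → outer ELSE → other

other, J, H, E, other, other, R, E, other, other, other, H, V, other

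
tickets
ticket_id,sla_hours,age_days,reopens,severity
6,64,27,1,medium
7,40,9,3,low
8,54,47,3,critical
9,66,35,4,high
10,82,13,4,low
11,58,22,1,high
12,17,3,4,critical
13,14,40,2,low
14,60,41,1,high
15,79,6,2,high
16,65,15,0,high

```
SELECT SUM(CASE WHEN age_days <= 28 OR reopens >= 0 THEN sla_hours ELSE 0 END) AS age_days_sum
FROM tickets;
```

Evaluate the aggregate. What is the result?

ticket_id=6: ✓ → 64
ticket_id=7: ✓ → 40
ticket_id=8: ✓ → 54
ticket_id=9: ✓ → 66
ticket_id=10: ✓ → 82
ticket_id=11: ✓ → 58
ticket_id=12: ✓ → 17
ticket_id=13: ✓ → 14
ticket_id=14: ✓ → 60
ticket_id=15: ✓ → 79
ticket_id=16: ✓ → 65
age_days_sum = 64 + 40 + 54 + 66 + 82 + 58 + 17 + 14 + 60 + 79 + 65 = 599

599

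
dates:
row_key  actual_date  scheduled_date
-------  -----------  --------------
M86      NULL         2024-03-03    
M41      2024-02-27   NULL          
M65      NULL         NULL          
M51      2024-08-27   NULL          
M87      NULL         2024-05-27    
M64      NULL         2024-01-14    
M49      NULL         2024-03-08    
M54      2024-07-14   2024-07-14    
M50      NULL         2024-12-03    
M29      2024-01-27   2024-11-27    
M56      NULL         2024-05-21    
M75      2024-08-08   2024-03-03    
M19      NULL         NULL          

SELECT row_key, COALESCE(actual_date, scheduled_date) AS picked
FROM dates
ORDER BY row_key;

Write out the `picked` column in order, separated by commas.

NULL, 2024-01-27, 2024-02-27, 2024-03-08, 2024-12-03, 2024-08-27, 2024-07-14, 2024-05-21, 2024-01-14, NULL, 2024-08-08, 2024-03-03, 2024-05-27

row_key=M19: actual_date=NULL, scheduled_date=NULL (all NULL) → NULL
row_key=M29: actual_date=2024-01-27 → 2024-01-27
row_key=M41: actual_date=2024-02-27 → 2024-02-27
row_key=M49: actual_date=NULL, scheduled_date=2024-03-08 → 2024-03-08
row_key=M50: actual_date=NULL, scheduled_date=2024-12-03 → 2024-12-03
row_key=M51: actual_date=2024-08-27 → 2024-08-27
row_key=M54: actual_date=2024-07-14 → 2024-07-14
row_key=M56: actual_date=NULL, scheduled_date=2024-05-21 → 2024-05-21
row_key=M64: actual_date=NULL, scheduled_date=2024-01-14 → 2024-01-14
row_key=M65: actual_date=NULL, scheduled_date=NULL (all NULL) → NULL
row_key=M75: actual_date=2024-08-08 → 2024-08-08
row_key=M86: actual_date=NULL, scheduled_date=2024-03-03 → 2024-03-03
row_key=M87: actual_date=NULL, scheduled_date=2024-05-27 → 2024-05-27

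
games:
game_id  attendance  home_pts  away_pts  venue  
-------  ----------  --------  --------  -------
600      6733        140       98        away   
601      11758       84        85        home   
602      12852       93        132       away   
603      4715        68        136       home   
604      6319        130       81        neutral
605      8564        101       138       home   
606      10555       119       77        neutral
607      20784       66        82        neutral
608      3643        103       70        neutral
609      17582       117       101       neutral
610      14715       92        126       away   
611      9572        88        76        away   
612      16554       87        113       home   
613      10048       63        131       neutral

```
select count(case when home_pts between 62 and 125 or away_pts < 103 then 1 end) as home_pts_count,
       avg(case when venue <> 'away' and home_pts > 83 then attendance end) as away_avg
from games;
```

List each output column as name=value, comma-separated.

home_pts_count=14, away_avg=10710.7142857143

[home_pts_count: home_pts between 62 and 125 or away_pts < 103]
game_id=600: ✓ → 1
game_id=601: ✓ → 1
game_id=602: ✓ → 1
game_id=603: ✓ → 1
game_id=604: ✓ → 1
game_id=605: ✓ → 1
game_id=606: ✓ → 1
game_id=607: ✓ → 1
game_id=608: ✓ → 1
game_id=609: ✓ → 1
game_id=610: ✓ → 1
game_id=611: ✓ → 1
game_id=612: ✓ → 1
game_id=613: ✓ → 1
home_pts_count = COUNT(1, 1, 1, 1, 1, 1, 1, 1, 1, 1, 1, 1, 1, 1) = 14
—
[away_avg: venue <> 'away' and home_pts > 83]
game_id=600: ✗
game_id=601: ✓ → 11758
game_id=602: ✗
game_id=603: ✗
game_id=604: ✓ → 6319
game_id=605: ✓ → 8564
game_id=606: ✓ → 10555
game_id=607: ✗
game_id=608: ✓ → 3643
game_id=609: ✓ → 17582
game_id=610: ✗
game_id=611: ✗
game_id=612: ✓ → 16554
game_id=613: ✗
away_avg = (11758 + 6319 + 8564 + 10555 + 3643 + 17582 + 16554) / 7 = 10710.7142857143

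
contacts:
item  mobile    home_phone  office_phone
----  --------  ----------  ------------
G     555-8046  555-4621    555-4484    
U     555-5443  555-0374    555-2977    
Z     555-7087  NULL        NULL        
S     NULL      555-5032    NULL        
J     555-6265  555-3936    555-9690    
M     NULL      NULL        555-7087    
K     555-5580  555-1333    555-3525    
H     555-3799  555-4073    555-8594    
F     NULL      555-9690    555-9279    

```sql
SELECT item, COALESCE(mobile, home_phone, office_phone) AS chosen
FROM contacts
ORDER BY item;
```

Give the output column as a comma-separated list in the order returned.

555-9690, 555-8046, 555-3799, 555-6265, 555-5580, 555-7087, 555-5032, 555-5443, 555-7087

item=F: mobile=NULL, home_phone=555-9690 → 555-9690
item=G: mobile=555-8046 → 555-8046
item=H: mobile=555-3799 → 555-3799
item=J: mobile=555-6265 → 555-6265
item=K: mobile=555-5580 → 555-5580
item=M: mobile=NULL, home_phone=NULL, office_phone=555-7087 → 555-7087
item=S: mobile=NULL, home_phone=555-5032 → 555-5032
item=U: mobile=555-5443 → 555-5443
item=Z: mobile=555-7087 → 555-7087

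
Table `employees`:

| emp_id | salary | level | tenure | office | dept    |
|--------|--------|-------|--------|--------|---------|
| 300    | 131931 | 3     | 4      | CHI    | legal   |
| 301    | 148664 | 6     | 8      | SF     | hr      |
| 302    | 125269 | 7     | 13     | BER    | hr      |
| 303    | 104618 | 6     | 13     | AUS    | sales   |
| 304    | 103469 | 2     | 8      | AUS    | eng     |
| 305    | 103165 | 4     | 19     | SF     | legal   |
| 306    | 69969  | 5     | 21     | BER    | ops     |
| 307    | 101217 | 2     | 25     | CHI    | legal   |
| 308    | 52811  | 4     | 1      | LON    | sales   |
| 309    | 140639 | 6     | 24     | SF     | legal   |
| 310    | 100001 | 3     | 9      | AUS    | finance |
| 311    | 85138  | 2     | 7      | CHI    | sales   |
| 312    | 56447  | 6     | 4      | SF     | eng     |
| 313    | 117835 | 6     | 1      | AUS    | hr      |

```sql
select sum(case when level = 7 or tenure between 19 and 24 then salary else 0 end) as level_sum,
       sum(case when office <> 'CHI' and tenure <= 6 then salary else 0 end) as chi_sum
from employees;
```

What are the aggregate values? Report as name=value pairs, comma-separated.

level_sum=439042, chi_sum=227093

[level_sum: level = 7 or tenure between 19 and 24]
emp_id=300: ✗
emp_id=301: ✗
emp_id=302: ✓ → 125269
emp_id=303: ✗
emp_id=304: ✗
emp_id=305: ✓ → 103165
emp_id=306: ✓ → 69969
emp_id=307: ✗
emp_id=308: ✗
emp_id=309: ✓ → 140639
emp_id=310: ✗
emp_id=311: ✗
emp_id=312: ✗
emp_id=313: ✗
level_sum = 125269 + 103165 + 69969 + 140639 = 439042
—
[chi_sum: office <> 'CHI' and tenure <= 6]
emp_id=300: ✗
emp_id=301: ✗
emp_id=302: ✗
emp_id=303: ✗
emp_id=304: ✗
emp_id=305: ✗
emp_id=306: ✗
emp_id=307: ✗
emp_id=308: ✓ → 52811
emp_id=309: ✗
emp_id=310: ✗
emp_id=311: ✗
emp_id=312: ✓ → 56447
emp_id=313: ✓ → 117835
chi_sum = 52811 + 56447 + 117835 = 227093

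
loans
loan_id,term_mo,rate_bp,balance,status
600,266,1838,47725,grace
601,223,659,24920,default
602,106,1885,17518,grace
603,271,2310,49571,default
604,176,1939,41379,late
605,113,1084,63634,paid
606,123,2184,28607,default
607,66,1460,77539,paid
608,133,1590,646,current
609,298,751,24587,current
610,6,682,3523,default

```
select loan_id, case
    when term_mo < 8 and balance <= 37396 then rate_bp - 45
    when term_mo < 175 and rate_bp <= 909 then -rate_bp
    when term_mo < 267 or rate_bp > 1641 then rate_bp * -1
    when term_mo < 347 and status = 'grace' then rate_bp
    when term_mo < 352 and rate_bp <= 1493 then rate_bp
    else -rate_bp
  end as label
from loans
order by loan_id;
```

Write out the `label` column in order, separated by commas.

-1838, -659, -1885, -2310, -1939, -1084, -2184, -1460, -1590, 751, 637

loan_id=600: term_mo < 267 or rate_bp > 1641 → -1838
loan_id=601: term_mo < 267 or rate_bp > 1641 → -659
loan_id=602: term_mo < 267 or rate_bp > 1641 → -1885
loan_id=603: term_mo < 267 or rate_bp > 1641 → -2310
loan_id=604: term_mo < 267 or rate_bp > 1641 → -1939
loan_id=605: term_mo < 267 or rate_bp > 1641 → -1084
loan_id=606: term_mo < 267 or rate_bp > 1641 → -2184
loan_id=607: term_mo < 267 or rate_bp > 1641 → -1460
loan_id=608: term_mo < 267 or rate_bp > 1641 → -1590
loan_id=609: term_mo < 352 and rate_bp <= 1493 → 751
loan_id=610: term_mo < 8 and balance <= 37396 → 637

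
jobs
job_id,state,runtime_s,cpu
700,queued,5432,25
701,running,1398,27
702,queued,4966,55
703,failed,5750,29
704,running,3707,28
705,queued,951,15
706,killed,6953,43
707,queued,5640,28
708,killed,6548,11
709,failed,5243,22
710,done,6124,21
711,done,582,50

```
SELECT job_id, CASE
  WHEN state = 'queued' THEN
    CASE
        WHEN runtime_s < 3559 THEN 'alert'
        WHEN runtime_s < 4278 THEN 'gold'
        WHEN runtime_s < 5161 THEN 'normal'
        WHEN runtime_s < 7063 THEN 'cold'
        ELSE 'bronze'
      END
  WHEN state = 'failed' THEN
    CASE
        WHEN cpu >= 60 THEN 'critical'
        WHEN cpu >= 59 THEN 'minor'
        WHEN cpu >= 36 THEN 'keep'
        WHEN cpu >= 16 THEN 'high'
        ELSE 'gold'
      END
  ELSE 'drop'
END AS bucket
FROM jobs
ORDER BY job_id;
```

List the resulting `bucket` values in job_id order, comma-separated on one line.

cold, drop, normal, high, drop, alert, drop, cold, drop, high, drop, drop

job_id=700: state='queued' → inner[runtime_s < 7063] → cold
job_id=701: state='running' → outer ELSE → drop
job_id=702: state='queued' → inner[runtime_s < 5161] → normal
job_id=703: state='failed' → inner[cpu >= 16] → high
job_id=704: state='running' → outer ELSE → drop
job_id=705: state='queued' → inner[runtime_s < 3559] → alert
job_id=706: state='killed' → outer ELSE → drop
job_id=707: state='queued' → inner[runtime_s < 7063] → cold
job_id=708: state='killed' → outer ELSE → drop
job_id=709: state='failed' → inner[cpu >= 16] → high
job_id=710: state='done' → outer ELSE → drop
job_id=711: state='done' → outer ELSE → drop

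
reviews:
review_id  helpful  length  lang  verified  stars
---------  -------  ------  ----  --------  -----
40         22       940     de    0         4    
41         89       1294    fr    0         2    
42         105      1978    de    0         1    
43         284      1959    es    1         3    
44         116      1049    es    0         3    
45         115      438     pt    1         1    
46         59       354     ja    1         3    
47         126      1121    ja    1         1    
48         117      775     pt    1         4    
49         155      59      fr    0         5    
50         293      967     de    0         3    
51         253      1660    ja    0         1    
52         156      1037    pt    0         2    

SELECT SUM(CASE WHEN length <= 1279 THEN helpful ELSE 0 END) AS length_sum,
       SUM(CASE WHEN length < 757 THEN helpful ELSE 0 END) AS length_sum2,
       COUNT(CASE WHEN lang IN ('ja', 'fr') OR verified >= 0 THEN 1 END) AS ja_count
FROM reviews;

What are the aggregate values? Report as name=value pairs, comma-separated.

[length_sum: length <= 1279]
review_id=40: ✓ → 22
review_id=41: ✗
review_id=42: ✗
review_id=43: ✗
review_id=44: ✓ → 116
review_id=45: ✓ → 115
review_id=46: ✓ → 59
review_id=47: ✓ → 126
review_id=48: ✓ → 117
review_id=49: ✓ → 155
review_id=50: ✓ → 293
review_id=51: ✗
review_id=52: ✓ → 156
length_sum = 22 + 116 + 115 + 59 + 126 + 117 + 155 + 293 + 156 = 1159
—
[length_sum2: length < 757]
review_id=40: ✗
review_id=41: ✗
review_id=42: ✗
review_id=43: ✗
review_id=44: ✗
review_id=45: ✓ → 115
review_id=46: ✓ → 59
review_id=47: ✗
review_id=48: ✗
review_id=49: ✓ → 155
review_id=50: ✗
review_id=51: ✗
review_id=52: ✗
length_sum2 = 115 + 59 + 155 = 329
—
[ja_count: lang IN ('ja', 'fr') OR verified >= 0]
review_id=40: ✓ → 1
review_id=41: ✓ → 1
review_id=42: ✓ → 1
review_id=43: ✓ → 1
review_id=44: ✓ → 1
review_id=45: ✓ → 1
review_id=46: ✓ → 1
review_id=47: ✓ → 1
review_id=48: ✓ → 1
review_id=49: ✓ → 1
review_id=50: ✓ → 1
review_id=51: ✓ → 1
review_id=52: ✓ → 1
ja_count = COUNT(1, 1, 1, 1, 1, 1, 1, 1, 1, 1, 1, 1, 1) = 13

length_sum=1159, length_sum2=329, ja_count=13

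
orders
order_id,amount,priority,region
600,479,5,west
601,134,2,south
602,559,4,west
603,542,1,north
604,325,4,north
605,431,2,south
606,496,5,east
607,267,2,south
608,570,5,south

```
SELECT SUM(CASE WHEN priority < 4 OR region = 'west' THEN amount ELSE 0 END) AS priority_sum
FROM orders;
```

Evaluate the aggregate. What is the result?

2412

order_id=600: ✓ → 479
order_id=601: ✓ → 134
order_id=602: ✓ → 559
order_id=603: ✓ → 542
order_id=604: ✗
order_id=605: ✓ → 431
order_id=606: ✗
order_id=607: ✓ → 267
order_id=608: ✗
priority_sum = 479 + 134 + 559 + 542 + 431 + 267 = 2412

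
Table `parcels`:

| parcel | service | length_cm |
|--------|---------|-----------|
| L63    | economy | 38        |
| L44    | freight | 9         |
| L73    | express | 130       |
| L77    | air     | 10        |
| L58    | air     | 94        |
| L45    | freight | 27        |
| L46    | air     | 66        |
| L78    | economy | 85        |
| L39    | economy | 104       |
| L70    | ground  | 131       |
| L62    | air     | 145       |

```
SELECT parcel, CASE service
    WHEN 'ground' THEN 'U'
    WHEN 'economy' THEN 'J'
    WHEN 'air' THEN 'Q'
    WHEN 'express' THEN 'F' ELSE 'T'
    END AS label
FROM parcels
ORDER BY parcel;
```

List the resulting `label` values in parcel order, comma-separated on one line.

parcel=L39: service='economy' → J
parcel=L44: ELSE → T
parcel=L45: ELSE → T
parcel=L46: service='air' → Q
parcel=L58: service='air' → Q
parcel=L62: service='air' → Q
parcel=L63: service='economy' → J
parcel=L70: service='ground' → U
parcel=L73: service='express' → F
parcel=L77: service='air' → Q
parcel=L78: service='economy' → J

J, T, T, Q, Q, Q, J, U, F, Q, J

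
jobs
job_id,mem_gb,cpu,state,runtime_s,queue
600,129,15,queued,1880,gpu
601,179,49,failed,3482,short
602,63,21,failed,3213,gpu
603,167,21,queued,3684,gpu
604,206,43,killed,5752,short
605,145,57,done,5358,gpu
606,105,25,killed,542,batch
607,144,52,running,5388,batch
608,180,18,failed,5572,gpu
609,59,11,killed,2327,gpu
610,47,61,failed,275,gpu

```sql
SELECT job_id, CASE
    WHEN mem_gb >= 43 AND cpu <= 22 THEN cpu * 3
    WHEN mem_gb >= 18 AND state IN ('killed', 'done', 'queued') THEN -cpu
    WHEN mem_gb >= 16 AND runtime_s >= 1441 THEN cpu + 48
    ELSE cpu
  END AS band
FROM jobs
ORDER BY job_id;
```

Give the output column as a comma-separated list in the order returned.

45, 97, 63, 63, -43, -57, -25, 100, 54, 33, 61

job_id=600: mem_gb >= 43 AND cpu <= 22 → 45
job_id=601: mem_gb >= 16 AND runtime_s >= 1441 → 97
job_id=602: mem_gb >= 43 AND cpu <= 22 → 63
job_id=603: mem_gb >= 43 AND cpu <= 22 → 63
job_id=604: mem_gb >= 18 AND state IN ('killed', 'done', 'queued') → -43
job_id=605: mem_gb >= 18 AND state IN ('killed', 'done', 'queued') → -57
job_id=606: mem_gb >= 18 AND state IN ('killed', 'done', 'queued') → -25
job_id=607: mem_gb >= 16 AND runtime_s >= 1441 → 100
job_id=608: mem_gb >= 43 AND cpu <= 22 → 54
job_id=609: mem_gb >= 43 AND cpu <= 22 → 33
job_id=610: ELSE → 61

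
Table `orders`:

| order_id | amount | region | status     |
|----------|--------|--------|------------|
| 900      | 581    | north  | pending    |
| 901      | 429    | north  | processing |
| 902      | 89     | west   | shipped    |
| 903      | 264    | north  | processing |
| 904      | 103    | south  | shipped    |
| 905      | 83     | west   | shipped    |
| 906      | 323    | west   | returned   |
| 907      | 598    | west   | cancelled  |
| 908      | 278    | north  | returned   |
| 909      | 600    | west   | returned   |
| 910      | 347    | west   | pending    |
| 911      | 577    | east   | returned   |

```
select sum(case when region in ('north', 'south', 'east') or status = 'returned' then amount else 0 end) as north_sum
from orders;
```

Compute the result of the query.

order_id=900: ✓ → 581
order_id=901: ✓ → 429
order_id=902: ✗
order_id=903: ✓ → 264
order_id=904: ✓ → 103
order_id=905: ✗
order_id=906: ✓ → 323
order_id=907: ✗
order_id=908: ✓ → 278
order_id=909: ✓ → 600
order_id=910: ✗
order_id=911: ✓ → 577
north_sum = 581 + 429 + 264 + 103 + 323 + 278 + 600 + 577 = 3155

3155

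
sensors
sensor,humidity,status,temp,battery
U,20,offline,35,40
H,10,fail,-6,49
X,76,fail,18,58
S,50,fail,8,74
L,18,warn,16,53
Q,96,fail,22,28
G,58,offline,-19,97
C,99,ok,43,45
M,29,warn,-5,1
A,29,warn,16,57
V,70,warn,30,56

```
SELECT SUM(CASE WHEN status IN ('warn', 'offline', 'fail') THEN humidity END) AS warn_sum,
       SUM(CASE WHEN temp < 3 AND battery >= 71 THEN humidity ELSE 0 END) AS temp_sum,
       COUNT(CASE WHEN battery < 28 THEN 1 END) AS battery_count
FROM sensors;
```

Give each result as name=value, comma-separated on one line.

warn_sum=456, temp_sum=58, battery_count=1

[warn_sum: status IN ('warn', 'offline', 'fail')]
sensor=U: ✓ → 20
sensor=H: ✓ → 10
sensor=X: ✓ → 76
sensor=S: ✓ → 50
sensor=L: ✓ → 18
sensor=Q: ✓ → 96
sensor=G: ✓ → 58
sensor=C: ✗
sensor=M: ✓ → 29
sensor=A: ✓ → 29
sensor=V: ✓ → 70
warn_sum = 20 + 10 + 76 + 50 + 18 + 96 + 58 + 29 + 29 + 70 = 456
—
[temp_sum: temp < 3 AND battery >= 71]
sensor=U: ✗
sensor=H: ✗
sensor=X: ✗
sensor=S: ✗
sensor=L: ✗
sensor=Q: ✗
sensor=G: ✓ → 58
sensor=C: ✗
sensor=M: ✗
sensor=A: ✗
sensor=V: ✗
temp_sum = 58
—
[battery_count: battery < 28]
sensor=U: ✗
sensor=H: ✗
sensor=X: ✗
sensor=S: ✗
sensor=L: ✗
sensor=Q: ✗
sensor=G: ✗
sensor=C: ✗
sensor=M: ✓ → 1
sensor=A: ✗
sensor=V: ✗
battery_count = COUNT(1) = 1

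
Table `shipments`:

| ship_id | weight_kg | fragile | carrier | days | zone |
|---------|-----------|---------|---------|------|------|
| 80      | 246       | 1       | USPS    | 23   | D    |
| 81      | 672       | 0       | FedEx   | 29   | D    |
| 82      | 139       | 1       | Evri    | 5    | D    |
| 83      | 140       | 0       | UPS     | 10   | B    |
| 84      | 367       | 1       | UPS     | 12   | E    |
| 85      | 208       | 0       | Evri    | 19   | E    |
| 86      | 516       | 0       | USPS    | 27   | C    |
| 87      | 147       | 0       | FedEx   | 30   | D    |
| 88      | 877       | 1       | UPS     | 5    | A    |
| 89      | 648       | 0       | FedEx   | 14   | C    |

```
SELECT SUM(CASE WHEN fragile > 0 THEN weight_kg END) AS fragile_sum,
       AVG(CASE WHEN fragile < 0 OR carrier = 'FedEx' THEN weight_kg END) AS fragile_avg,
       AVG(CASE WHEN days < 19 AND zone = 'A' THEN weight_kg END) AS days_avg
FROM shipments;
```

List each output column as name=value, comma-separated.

fragile_sum=1629, fragile_avg=489, days_avg=877

[fragile_sum: fragile > 0]
ship_id=80: ✓ → 246
ship_id=81: ✗
ship_id=82: ✓ → 139
ship_id=83: ✗
ship_id=84: ✓ → 367
ship_id=85: ✗
ship_id=86: ✗
ship_id=87: ✗
ship_id=88: ✓ → 877
ship_id=89: ✗
fragile_sum = 246 + 139 + 367 + 877 = 1629
—
[fragile_avg: fragile < 0 OR carrier = 'FedEx']
ship_id=80: ✗
ship_id=81: ✓ → 672
ship_id=82: ✗
ship_id=83: ✗
ship_id=84: ✗
ship_id=85: ✗
ship_id=86: ✗
ship_id=87: ✓ → 147
ship_id=88: ✗
ship_id=89: ✓ → 648
fragile_avg = (672 + 147 + 648) / 3 = 489
—
[days_avg: days < 19 AND zone = 'A']
ship_id=80: ✗
ship_id=81: ✗
ship_id=82: ✗
ship_id=83: ✗
ship_id=84: ✗
ship_id=85: ✗
ship_id=86: ✗
ship_id=87: ✗
ship_id=88: ✓ → 877
ship_id=89: ✗
days_avg = 877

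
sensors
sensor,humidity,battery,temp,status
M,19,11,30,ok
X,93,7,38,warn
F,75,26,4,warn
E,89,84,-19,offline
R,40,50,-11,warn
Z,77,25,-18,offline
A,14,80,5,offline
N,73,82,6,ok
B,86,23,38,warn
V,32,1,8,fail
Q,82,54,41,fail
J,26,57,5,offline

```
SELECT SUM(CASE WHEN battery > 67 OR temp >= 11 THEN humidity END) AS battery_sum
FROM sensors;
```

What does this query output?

456

sensor=M: ✓ → 19
sensor=X: ✓ → 93
sensor=F: ✗
sensor=E: ✓ → 89
sensor=R: ✗
sensor=Z: ✗
sensor=A: ✓ → 14
sensor=N: ✓ → 73
sensor=B: ✓ → 86
sensor=V: ✗
sensor=Q: ✓ → 82
sensor=J: ✗
battery_sum = 19 + 93 + 89 + 14 + 73 + 86 + 82 = 456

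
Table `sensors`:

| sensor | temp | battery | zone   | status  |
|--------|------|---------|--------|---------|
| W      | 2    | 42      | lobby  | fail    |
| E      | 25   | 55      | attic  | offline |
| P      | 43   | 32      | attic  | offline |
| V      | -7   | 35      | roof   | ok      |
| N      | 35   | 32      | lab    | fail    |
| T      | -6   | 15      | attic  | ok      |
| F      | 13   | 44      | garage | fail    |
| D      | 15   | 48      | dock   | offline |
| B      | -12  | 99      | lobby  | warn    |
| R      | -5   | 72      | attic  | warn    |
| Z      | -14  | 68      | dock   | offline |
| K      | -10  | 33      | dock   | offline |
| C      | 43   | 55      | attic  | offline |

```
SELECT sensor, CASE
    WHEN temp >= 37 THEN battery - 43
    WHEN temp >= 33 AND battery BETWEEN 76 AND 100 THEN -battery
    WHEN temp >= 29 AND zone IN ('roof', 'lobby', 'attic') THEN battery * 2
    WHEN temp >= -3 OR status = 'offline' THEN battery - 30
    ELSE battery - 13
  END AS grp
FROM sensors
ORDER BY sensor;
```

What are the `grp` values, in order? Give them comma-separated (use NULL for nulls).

86, 12, 18, 25, 14, 3, 2, -11, 59, 2, 22, 12, 38

sensor=B: ELSE → 86
sensor=C: temp >= 37 → 12
sensor=D: temp >= -3 OR status = 'offline' → 18
sensor=E: temp >= -3 OR status = 'offline' → 25
sensor=F: temp >= -3 OR status = 'offline' → 14
sensor=K: temp >= -3 OR status = 'offline' → 3
sensor=N: temp >= -3 OR status = 'offline' → 2
sensor=P: temp >= 37 → -11
sensor=R: ELSE → 59
sensor=T: ELSE → 2
sensor=V: ELSE → 22
sensor=W: temp >= -3 OR status = 'offline' → 12
sensor=Z: temp >= -3 OR status = 'offline' → 38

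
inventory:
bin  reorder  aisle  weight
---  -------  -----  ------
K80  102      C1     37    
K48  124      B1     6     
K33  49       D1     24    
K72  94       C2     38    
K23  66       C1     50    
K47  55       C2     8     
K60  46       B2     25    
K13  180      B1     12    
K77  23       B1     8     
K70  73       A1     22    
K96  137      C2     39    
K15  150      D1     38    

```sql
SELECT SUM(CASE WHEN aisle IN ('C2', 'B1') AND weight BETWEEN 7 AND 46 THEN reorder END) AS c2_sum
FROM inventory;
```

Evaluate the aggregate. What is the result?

bin=K80: ✗
bin=K48: ✗
bin=K33: ✗
bin=K72: ✓ → 94
bin=K23: ✗
bin=K47: ✓ → 55
bin=K60: ✗
bin=K13: ✓ → 180
bin=K77: ✓ → 23
bin=K70: ✗
bin=K96: ✓ → 137
bin=K15: ✗
c2_sum = 94 + 55 + 180 + 23 + 137 = 489

489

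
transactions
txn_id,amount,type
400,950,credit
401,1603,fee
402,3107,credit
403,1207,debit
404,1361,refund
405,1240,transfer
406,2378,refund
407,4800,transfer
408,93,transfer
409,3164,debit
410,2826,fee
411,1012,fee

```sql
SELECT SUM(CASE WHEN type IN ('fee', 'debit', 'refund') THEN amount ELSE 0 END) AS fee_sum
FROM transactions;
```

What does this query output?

13551

txn_id=400: ✗
txn_id=401: ✓ → 1603
txn_id=402: ✗
txn_id=403: ✓ → 1207
txn_id=404: ✓ → 1361
txn_id=405: ✗
txn_id=406: ✓ → 2378
txn_id=407: ✗
txn_id=408: ✗
txn_id=409: ✓ → 3164
txn_id=410: ✓ → 2826
txn_id=411: ✓ → 1012
fee_sum = 1603 + 1207 + 1361 + 2378 + 3164 + 2826 + 1012 = 13551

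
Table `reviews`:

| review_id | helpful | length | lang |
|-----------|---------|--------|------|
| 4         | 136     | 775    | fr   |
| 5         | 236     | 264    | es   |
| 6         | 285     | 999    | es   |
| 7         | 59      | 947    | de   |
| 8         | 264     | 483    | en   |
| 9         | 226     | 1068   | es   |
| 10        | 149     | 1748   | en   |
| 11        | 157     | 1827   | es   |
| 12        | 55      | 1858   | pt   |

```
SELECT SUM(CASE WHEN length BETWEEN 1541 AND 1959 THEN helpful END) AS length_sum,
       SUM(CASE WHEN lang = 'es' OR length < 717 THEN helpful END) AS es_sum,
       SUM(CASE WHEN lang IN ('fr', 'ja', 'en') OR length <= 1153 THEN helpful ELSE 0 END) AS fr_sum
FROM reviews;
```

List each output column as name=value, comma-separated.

[length_sum: length BETWEEN 1541 AND 1959]
review_id=4: ✗
review_id=5: ✗
review_id=6: ✗
review_id=7: ✗
review_id=8: ✗
review_id=9: ✗
review_id=10: ✓ → 149
review_id=11: ✓ → 157
review_id=12: ✓ → 55
length_sum = 149 + 157 + 55 = 361
—
[es_sum: lang = 'es' OR length < 717]
review_id=4: ✗
review_id=5: ✓ → 236
review_id=6: ✓ → 285
review_id=7: ✗
review_id=8: ✓ → 264
review_id=9: ✓ → 226
review_id=10: ✗
review_id=11: ✓ → 157
review_id=12: ✗
es_sum = 236 + 285 + 264 + 226 + 157 = 1168
—
[fr_sum: lang IN ('fr', 'ja', 'en') OR length <= 1153]
review_id=4: ✓ → 136
review_id=5: ✓ → 236
review_id=6: ✓ → 285
review_id=7: ✓ → 59
review_id=8: ✓ → 264
review_id=9: ✓ → 226
review_id=10: ✓ → 149
review_id=11: ✗
review_id=12: ✗
fr_sum = 136 + 236 + 285 + 59 + 264 + 226 + 149 = 1355

length_sum=361, es_sum=1168, fr_sum=1355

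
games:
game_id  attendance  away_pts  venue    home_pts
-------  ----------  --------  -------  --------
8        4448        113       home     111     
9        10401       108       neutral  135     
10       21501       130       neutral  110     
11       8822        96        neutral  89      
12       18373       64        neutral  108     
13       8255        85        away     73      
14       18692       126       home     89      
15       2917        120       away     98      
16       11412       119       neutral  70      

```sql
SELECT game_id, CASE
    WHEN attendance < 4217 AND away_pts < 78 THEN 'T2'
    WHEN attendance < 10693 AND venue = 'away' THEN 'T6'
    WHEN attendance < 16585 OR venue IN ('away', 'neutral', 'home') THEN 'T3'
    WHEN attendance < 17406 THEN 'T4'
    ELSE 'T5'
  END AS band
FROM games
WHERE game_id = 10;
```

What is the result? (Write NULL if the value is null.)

game_id = 10: attendance=21501, away_pts=130, venue=neutral, home_pts=110.
attendance < 4217 AND away_pts < 78 → false
attendance < 10693 AND venue = 'away' → false
attendance < 16585 OR venue IN ('away', 'neutral', 'home') → true → T3

T3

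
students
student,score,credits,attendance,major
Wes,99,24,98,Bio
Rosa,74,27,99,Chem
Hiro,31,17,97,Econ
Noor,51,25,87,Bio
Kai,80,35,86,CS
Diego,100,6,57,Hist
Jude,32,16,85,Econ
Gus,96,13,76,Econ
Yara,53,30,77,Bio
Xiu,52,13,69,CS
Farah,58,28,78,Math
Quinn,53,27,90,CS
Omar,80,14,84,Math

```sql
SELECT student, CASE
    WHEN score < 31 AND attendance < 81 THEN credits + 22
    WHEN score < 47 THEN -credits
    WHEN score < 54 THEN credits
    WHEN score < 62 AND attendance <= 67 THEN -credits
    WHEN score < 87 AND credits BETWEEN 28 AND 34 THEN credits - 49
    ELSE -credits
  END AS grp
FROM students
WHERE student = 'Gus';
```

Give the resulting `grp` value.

student = Gus: score=96, credits=13, attendance=76, major=Econ.
score < 31 AND attendance < 81 → false
score < 47 → false
score < 54 → false
score < 62 AND attendance <= 67 → false
score < 87 AND credits BETWEEN 28 AND 34 → false
No prior WHEN matched → ELSE → -13

-13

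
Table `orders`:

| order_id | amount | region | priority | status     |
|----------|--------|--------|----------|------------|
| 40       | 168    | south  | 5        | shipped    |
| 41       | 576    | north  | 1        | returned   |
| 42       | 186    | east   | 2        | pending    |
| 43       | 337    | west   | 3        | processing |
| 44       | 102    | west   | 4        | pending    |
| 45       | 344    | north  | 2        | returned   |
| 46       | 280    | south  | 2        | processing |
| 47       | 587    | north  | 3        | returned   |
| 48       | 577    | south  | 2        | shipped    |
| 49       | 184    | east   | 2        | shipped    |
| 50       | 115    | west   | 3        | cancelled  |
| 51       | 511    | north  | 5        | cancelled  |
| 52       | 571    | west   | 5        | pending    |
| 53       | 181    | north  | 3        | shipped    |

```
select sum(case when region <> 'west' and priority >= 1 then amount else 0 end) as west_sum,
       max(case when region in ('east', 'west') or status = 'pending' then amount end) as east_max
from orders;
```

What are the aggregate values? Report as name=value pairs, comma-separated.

[west_sum: region <> 'west' and priority >= 1]
order_id=40: ✓ → 168
order_id=41: ✓ → 576
order_id=42: ✓ → 186
order_id=43: ✗
order_id=44: ✗
order_id=45: ✓ → 344
order_id=46: ✓ → 280
order_id=47: ✓ → 587
order_id=48: ✓ → 577
order_id=49: ✓ → 184
order_id=50: ✗
order_id=51: ✓ → 511
order_id=52: ✗
order_id=53: ✓ → 181
west_sum = 168 + 576 + 186 + 344 + 280 + 587 + 577 + 184 + 511 + 181 = 3594
—
[east_max: region in ('east', 'west') or status = 'pending']
order_id=40: ✗
order_id=41: ✗
order_id=42: ✓ → 186
order_id=43: ✓ → 337
order_id=44: ✓ → 102
order_id=45: ✗
order_id=46: ✗
order_id=47: ✗
order_id=48: ✗
order_id=49: ✓ → 184
order_id=50: ✓ → 115
order_id=51: ✗
order_id=52: ✓ → 571
order_id=53: ✗
east_max = MAX(186, 337, 102, 184, 115, 571) = 571

west_sum=3594, east_max=571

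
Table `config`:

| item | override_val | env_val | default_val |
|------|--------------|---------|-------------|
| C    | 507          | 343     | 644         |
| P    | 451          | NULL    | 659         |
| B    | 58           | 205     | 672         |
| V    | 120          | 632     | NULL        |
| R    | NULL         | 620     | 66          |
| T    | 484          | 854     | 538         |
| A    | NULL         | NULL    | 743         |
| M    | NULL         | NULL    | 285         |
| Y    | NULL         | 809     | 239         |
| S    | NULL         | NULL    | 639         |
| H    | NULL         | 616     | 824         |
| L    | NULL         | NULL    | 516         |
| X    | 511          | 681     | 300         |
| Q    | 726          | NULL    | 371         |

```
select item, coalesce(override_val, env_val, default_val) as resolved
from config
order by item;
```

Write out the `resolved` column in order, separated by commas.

item=A: override_val=NULL, env_val=NULL, default_val=743 → 743
item=B: override_val=58 → 58
item=C: override_val=507 → 507
item=H: override_val=NULL, env_val=616 → 616
item=L: override_val=NULL, env_val=NULL, default_val=516 → 516
item=M: override_val=NULL, env_val=NULL, default_val=285 → 285
item=P: override_val=451 → 451
item=Q: override_val=726 → 726
item=R: override_val=NULL, env_val=620 → 620
item=S: override_val=NULL, env_val=NULL, default_val=639 → 639
item=T: override_val=484 → 484
item=V: override_val=120 → 120
item=X: override_val=511 → 511
item=Y: override_val=NULL, env_val=809 → 809

743, 58, 507, 616, 516, 285, 451, 726, 620, 639, 484, 120, 511, 809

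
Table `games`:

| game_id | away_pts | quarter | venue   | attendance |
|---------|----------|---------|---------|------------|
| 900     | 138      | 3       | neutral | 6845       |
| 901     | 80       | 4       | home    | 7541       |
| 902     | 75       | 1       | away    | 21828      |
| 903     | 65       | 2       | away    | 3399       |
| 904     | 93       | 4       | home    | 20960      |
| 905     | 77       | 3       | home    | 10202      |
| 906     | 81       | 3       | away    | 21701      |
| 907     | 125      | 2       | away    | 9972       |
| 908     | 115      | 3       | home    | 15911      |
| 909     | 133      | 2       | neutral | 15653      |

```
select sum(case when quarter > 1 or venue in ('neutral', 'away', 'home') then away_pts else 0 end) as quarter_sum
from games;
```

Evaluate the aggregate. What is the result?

game_id=900: ✓ → 138
game_id=901: ✓ → 80
game_id=902: ✓ → 75
game_id=903: ✓ → 65
game_id=904: ✓ → 93
game_id=905: ✓ → 77
game_id=906: ✓ → 81
game_id=907: ✓ → 125
game_id=908: ✓ → 115
game_id=909: ✓ → 133
quarter_sum = 138 + 80 + 75 + 65 + 93 + 77 + 81 + 125 + 115 + 133 = 982

982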